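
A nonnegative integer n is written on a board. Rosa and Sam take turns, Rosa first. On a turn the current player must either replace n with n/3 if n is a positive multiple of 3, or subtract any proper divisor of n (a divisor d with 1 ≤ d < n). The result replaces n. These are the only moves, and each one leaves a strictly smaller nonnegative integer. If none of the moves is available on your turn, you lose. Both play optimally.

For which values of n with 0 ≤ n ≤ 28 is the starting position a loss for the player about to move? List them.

0, 1, 4, 7, 9, 11, 13, 15, 17, 19, 23, 25, 28

Compute win/loss labels from the base case upward. A position with no move is L. Any other position is W if it can reach an L in one move, else L.
n=0: no move → L
n=1: no move → L
n=2: can move to 1, which is L ⇒ W
n=3: can move to 1, which is L ⇒ W
n=4: moves to 2(W), 3(W); every one is W ⇒ L
n=5: can move to 4, which is L ⇒ W
n=6: can move to 4, which is L ⇒ W
n=7: the only move is to 6(W), a W ⇒ L
n=8: can move to 4, which is L ⇒ W
n=9: moves to 3(W), 6(W), 8(W); every one is W ⇒ L
n=10: can move to 9, which is L ⇒ W
n=11: the only move is to 10(W), a W ⇒ L
n=12: can move to 4, which is L ⇒ W
n=13: the only move is to 12(W), a W ⇒ L
n=14: can move to 7, which is L ⇒ W
n=15: moves to 5(W), 10(W), 12(W), 14(W); every one is W ⇒ L
n=16: can move to 15, which is L ⇒ W
n=17: the only move is to 16(W), a W ⇒ L
n=18: can move to 9, which is L ⇒ W
n=19: the only move is to 18(W), a W ⇒ L
n=20: can move to 15, which is L ⇒ W
n=21: can move to 7, which is L ⇒ W
n=22: can move to 11, which is L ⇒ W
n=23: the only move is to 22(W), a W ⇒ L
n=24: can move to 23, which is L ⇒ W
n=25: moves to 20(W), 24(W); every one is W ⇒ L
n=26: can move to 13, which is L ⇒ W
n=27: can move to 9, which is L ⇒ W
n=28: moves to 14(W), 21(W), 24(W), 26(W), 27(W); every one is W ⇒ L
Reading off the rows marked L gives the requested list; there are 13 such values of n.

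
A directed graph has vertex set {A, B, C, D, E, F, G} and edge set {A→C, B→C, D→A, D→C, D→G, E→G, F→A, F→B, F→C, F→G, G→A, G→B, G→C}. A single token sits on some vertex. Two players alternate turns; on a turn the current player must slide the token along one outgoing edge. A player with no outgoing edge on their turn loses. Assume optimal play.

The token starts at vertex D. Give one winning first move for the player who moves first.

Move to C.

Label each position W (a win for the player to move) or L (a loss). A position with no legal move is L; any other position is W exactly when some move reaches an L, and L when every move reaches a W.
Every edge goes from a vertex to one that appears earlier in the order C, B, A, G, D, F, E, so processing vertices in that order labels each vertex after all of its successors.
C: no outgoing edge → L
B: reaches L-position C → W
A: reaches L-position C → W
G: reaches L-position C → W
D: reaches L-position C → W
F: reaches L-position C → W
E: only reaches G(W), which is W → L
From D, the L positions reachable in one move are: C.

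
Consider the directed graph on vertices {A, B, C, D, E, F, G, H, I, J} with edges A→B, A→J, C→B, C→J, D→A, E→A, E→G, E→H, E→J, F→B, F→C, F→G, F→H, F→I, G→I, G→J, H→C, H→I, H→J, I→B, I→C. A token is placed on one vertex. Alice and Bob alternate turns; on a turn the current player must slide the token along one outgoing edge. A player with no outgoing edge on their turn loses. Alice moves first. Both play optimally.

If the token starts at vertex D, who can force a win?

Bob wins.

Label each position W (a win for the player to move) or L (a loss). A position with no legal move is L; any other position is W exactly when some move reaches an L, and L when every move reaches a W.
Every edge goes from a vertex to one that appears earlier in the order J, B, C, I, A, H, G, F, D, E, so processing vertices in that order labels each vertex after all of its successors.
J: no outgoing edge → L
B: no outgoing edge → L
C: →B(L), so W
I: →B(L), so W
A: →B(L), so W
H: →J(L), so W
G: →J(L), so W
F: →B(L), so W
D: →A(W) only, which is W, so L
E: →J(L), so W
Every move from D reaches a W position, so the mover loses.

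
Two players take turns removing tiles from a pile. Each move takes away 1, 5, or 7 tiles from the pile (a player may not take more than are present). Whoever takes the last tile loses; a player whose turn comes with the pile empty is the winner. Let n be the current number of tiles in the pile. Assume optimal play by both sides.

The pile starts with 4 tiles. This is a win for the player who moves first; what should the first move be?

Remove 1, leaving 3.

Work bottom-up. With no move the player to move wins. Otherwise the position is W if at least one move leads to an L position for the opponent, and L if every move leads to a W.
n=0: no move; the opponent has just taken the last tile and therefore loses → W
n=1: the only move is to 0(W), a W ⇒ L
n=2: can move to 1, which is L ⇒ W
n=3: the only move is to 2(W), a W ⇒ L
n=4: can move to 3, which is L ⇒ W
From 4, the L positions reachable in one move are: 3.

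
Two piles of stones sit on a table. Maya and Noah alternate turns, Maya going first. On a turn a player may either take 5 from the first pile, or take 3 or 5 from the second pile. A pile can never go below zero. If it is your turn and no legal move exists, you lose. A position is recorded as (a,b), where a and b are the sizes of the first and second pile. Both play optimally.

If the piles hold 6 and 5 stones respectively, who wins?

Noah wins.

Build the W/L table. Terminal = L. A non-terminal position is W if it has a move to some L; otherwise it is L.
No move ever increases a pile, so every position that can arise here has a ≤ 6 and b ≤ 5; it is enough to label the cells with 0 ≤ a ≤ 6 and 0 ≤ b ≤ 5.
Every move lowers a or b (never raises either), so fill the grid row by row in increasing a, and left to right within a row: each cell's successors are then already labelled.
      b=0  b=1  b=2  b=3  b=4  b=5
a=0:    L    L    L    W    W    W
a=1:    L    L    L    W    W    W
a=2:    L    L    L    W    W    W
a=3:    L    L    L    W    W    W
a=4:    L    L    L    W    W    W
a=5:    W    W    W    L    L    L
a=6:    W    W    W    L    L    L
Cells with no legal move (terminal, hence L): (0,0), (0,1), (0,2), (1,0), (1,1), (1,2), (2,0), (2,1), (2,2), (3,0), (3,1), (3,2), (4,0), (4,1), (4,2).
The remaining L cells, each justified by listing all of its moves:
(5,3): →(0,3)(W), (5,0)(W) — all W, so L
(5,4): →(0,4)(W), (5,1)(W) — all W, so L
(5,5): →(0,5)(W), (5,2)(W), (5,0)(W) — all W, so L
(6,3): →(1,3)(W), (6,0)(W) — all W, so L
(6,4): →(1,4)(W), (6,1)(W) — all W, so L
(6,5): →(1,5)(W), (6,2)(W), (6,0)(W) — all W, so L
Every other cell has at least one move into one of the L cells above, so it is W.
The starting position (6,5) is L: whatever Maya does, the opponent receives a W position.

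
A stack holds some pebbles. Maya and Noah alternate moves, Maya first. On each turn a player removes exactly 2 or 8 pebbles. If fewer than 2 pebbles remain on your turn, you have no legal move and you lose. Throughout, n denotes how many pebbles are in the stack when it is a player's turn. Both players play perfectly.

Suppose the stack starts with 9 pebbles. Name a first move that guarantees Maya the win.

Compute win/loss labels from the base case upward. A position with no move is L. Any other position is W if it can reach an L in one move, else L.
n=0: no move → L
n=1: no move → L
n=2: reaches L-position 0 → W
n=3: reaches L-position 1 → W
n=4: only reaches 2(W), which is W → L
n=5: only reaches 3(W), which is W → L
n=6: reaches L-position 4 → W
n=7: reaches L-position 5 → W
n=8: reaches L-position 0 → W
n=9: reaches L-position 1 → W
From 9, the L positions reachable in one move are: 1.

Remove 8, leaving 1.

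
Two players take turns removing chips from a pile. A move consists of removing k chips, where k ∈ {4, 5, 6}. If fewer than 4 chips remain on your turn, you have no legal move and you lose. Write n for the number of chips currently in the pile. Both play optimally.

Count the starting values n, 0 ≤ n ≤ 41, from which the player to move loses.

18

Use the standard recursion: the mover loses at a terminal position; elsewhere, the mover wins exactly when some move hands the opponent an L position.
n=0: no move → L
n=1: no move → L
n=2: no move → L
n=3: no move → L
n=4: reaches L-position 0 → W
n=5: reaches L-position 1 → W
n=6: reaches L-position 2 → W
n=7: reaches L-position 3 → W
n=8: reaches L-position 3 → W
n=9: reaches L-position 3 → W
n=10: only reaches 6(W), 5(W), 4(W), all W → L
n=11: only reaches 7(W), 6(W), 5(W), all W → L
n=12: only reaches 8(W), 7(W), 6(W), all W → L
n=13: only reaches 9(W), 8(W), 7(W), all W → L
n=14: reaches L-position 10 → W
n=15: reaches L-position 11 → W
n=16: reaches L-position 12 → W
n=17: reaches L-position 13 → W
n=18: reaches L-position 13 → W
n=19: reaches L-position 13 → W
n=20: only reaches 16(W), 15(W), 14(W), all W → L
n=21: only reaches 17(W), 16(W), 15(W), all W → L
n=22: only reaches 18(W), 17(W), 16(W), all W → L
n=23: only reaches 19(W), 18(W), 17(W), all W → L
n=24: reaches L-position 20 → W
n=25: reaches L-position 21 → W
n=26: reaches L-position 22 → W
n=27: reaches L-position 23 → W
n=28: reaches L-position 23 → W
n=29: reaches L-position 23 → W
n=30: only reaches 26(W), 25(W), 24(W), all W → L
n=31: only reaches 27(W), 26(W), 25(W), all W → L
n=32: only reaches 28(W), 27(W), 26(W), all W → L
n=33: only reaches 29(W), 28(W), 27(W), all W → L
n=34: reaches L-position 30 → W
n=35: reaches L-position 31 → W
n=36: reaches L-position 32 → W
n=37: reaches L-position 33 → W
n=38: reaches L-position 33 → W
n=39: reaches L-position 33 → W
n=40: only reaches 36(W), 35(W), 34(W), all W → L
n=41: only reaches 37(W), 36(W), 35(W), all W → L
L entries with 0 ≤ n ≤ 41: n = 0, 1, 2, 3, 10, 11, 12, 13, 20, 21, 22, 23, 30, 31, 32, 33, 40, 41; that makes 18.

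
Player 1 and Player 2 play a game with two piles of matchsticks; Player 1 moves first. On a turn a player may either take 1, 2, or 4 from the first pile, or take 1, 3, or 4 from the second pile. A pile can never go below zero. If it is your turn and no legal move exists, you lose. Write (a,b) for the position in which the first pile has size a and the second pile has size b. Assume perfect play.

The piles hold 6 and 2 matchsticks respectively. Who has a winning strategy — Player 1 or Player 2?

Label each position W (a win for the player to move) or L (a loss). A position with no legal move is L; any other position is W exactly when some move reaches an L, and L when every move reaches a W.
No move ever increases a pile, so every position that can arise here has a ≤ 6 and b ≤ 2; it is enough to label the cells with 0 ≤ a ≤ 6 and 0 ≤ b ≤ 2.
Every move lowers a or b (never raises either), so fill the grid row by row in increasing a, and left to right within a row: each cell's successors are then already labelled.
      b=0  b=1  b=2
a=0:    L    W    L
a=1:    W    L    W
a=2:    W    W    W
a=3:    L    W    L
a=4:    W    L    W
a=5:    W    W    W
a=6:    L    W    L
Cells with no legal move (terminal, hence L): (0,0).
The remaining L cells, each justified by listing all of its moves:
(0,2): →(0,1)(W) only, which is W, so L
(1,1): →(0,1)(W), (1,0)(W) — all W, so L
(3,0): →(2,0)(W), (1,0)(W) — all W, so L
(3,2): →(2,2)(W), (1,2)(W), (3,1)(W) — all W, so L
(4,1): →(3,1)(W), (2,1)(W), (0,1)(W), (4,0)(W) — all W, so L
(6,0): →(5,0)(W), (4,0)(W), (2,0)(W) — all W, so L
(6,2): →(5,2)(W), (4,2)(W), (2,2)(W), (6,1)(W) — all W, so L
Every other cell has at least one move into one of the L cells above, so it is W.
Every move from (6,2) reaches a W position, so the mover loses.

Player 2 wins.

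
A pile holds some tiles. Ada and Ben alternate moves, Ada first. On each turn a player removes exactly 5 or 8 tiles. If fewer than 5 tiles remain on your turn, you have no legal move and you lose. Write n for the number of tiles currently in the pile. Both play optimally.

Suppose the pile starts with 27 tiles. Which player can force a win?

Ben wins.

Build the W/L table. Terminal = L. A non-terminal position is W if it has a move to some L; otherwise it is L.
n=0: no move → L
n=1: no move → L
n=2: no move → L
n=3: no move → L
n=4: no move → L
n=5: W (go to 0, an L position)
n=6: W (go to 1, an L position)
n=7: W (go to 2, an L position)
n=8: W (go to 3, an L position)
n=9: W (go to 4, an L position)
n=10: W (go to 2, an L position)
n=11: W (go to 3, an L position)
n=12: W (go to 4, an L position)
n=13: L (options 8(W), 5(W) are all W)
n=14: L (options 9(W), 6(W) are all W)
n=15: L (options 10(W), 7(W) are all W)
n=16: L (options 11(W), 8(W) are all W)
n=17: L (options 12(W), 9(W) are all W)
n=18: W (go to 13, an L position)
n=19: W (go to 14, an L position)
n=20: W (go to 15, an L position)
n=21: W (go to 16, an L position)
n=22: W (go to 17, an L position)
n=23: W (go to 15, an L position)
n=24: W (go to 16, an L position)
n=25: W (go to 17, an L position)
n=26: L (options 21(W), 18(W) are all W)
n=27: L (options 22(W), 19(W) are all W)
Every move from 27 reaches a W position, so the mover loses.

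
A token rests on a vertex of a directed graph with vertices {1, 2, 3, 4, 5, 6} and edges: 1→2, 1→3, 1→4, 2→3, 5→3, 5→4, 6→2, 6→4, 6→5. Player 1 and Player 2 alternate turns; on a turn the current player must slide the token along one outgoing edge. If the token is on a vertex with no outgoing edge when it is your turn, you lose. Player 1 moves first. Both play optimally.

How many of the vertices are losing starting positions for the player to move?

Build the W/L table. Terminal = L. A non-terminal position is W if it has a move to some L; otherwise it is L.
Every edge goes from a vertex to one that appears earlier in the order 3, 4, 5, 2, 1, 6, so processing vertices in that order labels each vertex after all of its successors.
3: no outgoing edge → L
4: no outgoing edge → L
5: →4(L), so W
2: →3(L), so W
1: →4(L), so W
6: →4(L), so W
The L vertices are 3, 4; that is 2 in all.

2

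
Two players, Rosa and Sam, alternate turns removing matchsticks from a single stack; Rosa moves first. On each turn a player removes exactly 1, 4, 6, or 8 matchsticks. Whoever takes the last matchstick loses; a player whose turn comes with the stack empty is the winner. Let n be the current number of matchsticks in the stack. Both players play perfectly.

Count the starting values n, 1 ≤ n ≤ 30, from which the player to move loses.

11

Classify positions by backward induction: terminal positions (no move available) are W. From any other position, the mover wins iff some move reaches an L.
n=0: no move; the opponent has just taken the last matchstick and therefore loses → W
n=1: the only move is to 0(W), a W ⇒ L
n=2: can move to 1, which is L ⇒ W
n=3: the only move is to 2(W), a W ⇒ L
n=4: can move to 3, which is L ⇒ W
n=5: can move to 1, which is L ⇒ W
n=6: moves to 5(W), 2(W), 0(W); every one is W ⇒ L
n=7: can move to 6, which is L ⇒ W
n=8: moves to 7(W), 4(W), 2(W), 0(W); every one is W ⇒ L
n=9: can move to 8, which is L ⇒ W
n=10: can move to 6, which is L ⇒ W
n=11: can move to 3, which is L ⇒ W
n=12: can move to 8, which is L ⇒ W
n=13: moves to 12(W), 9(W), 7(W), 5(W); every one is W ⇒ L
n=14: can move to 13, which is L ⇒ W
n=15: moves to 14(W), 11(W), 9(W), 7(W); every one is W ⇒ L
n=16: can move to 15, which is L ⇒ W
n=17: can move to 13, which is L ⇒ W
n=18: moves to 17(W), 14(W), 12(W), 10(W); every one is W ⇒ L
n=19: can move to 18, which is L ⇒ W
n=20: moves to 19(W), 16(W), 14(W), 12(W); every one is W ⇒ L
n=21: can move to 20, which is L ⇒ W
n=22: can move to 18, which is L ⇒ W
n=23: can move to 15, which is L ⇒ W
n=24: can move to 20, which is L ⇒ W
n=25: moves to 24(W), 21(W), 19(W), 17(W); every one is W ⇒ L
n=26: can move to 25, which is L ⇒ W
n=27: moves to 26(W), 23(W), 21(W), 19(W); every one is W ⇒ L
n=28: can move to 27, which is L ⇒ W
n=29: can move to 25, which is L ⇒ W
n=30: moves to 29(W), 26(W), 24(W), 22(W); every one is W ⇒ L
L entries with 1 ≤ n ≤ 30 (the range starts at n=1): n = 1, 3, 6, 8, 13, 15, 18, 20, 25, 27, 30; that makes 11.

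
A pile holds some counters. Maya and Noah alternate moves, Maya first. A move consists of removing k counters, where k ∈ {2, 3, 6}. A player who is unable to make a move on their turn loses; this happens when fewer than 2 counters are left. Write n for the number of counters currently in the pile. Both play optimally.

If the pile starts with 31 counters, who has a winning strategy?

Build the W/L table. Terminal = L. A non-terminal position is W if it has a move to some L; otherwise it is L.
n=0: no move → L
n=1: no move → L
n=2: →0(L), so W
n=3: →1(L), so W
n=4: →1(L), so W
n=5: →3(W), 2(W) — all W, so L
n=6: →0(L), so W
n=7: →5(L), so W
n=8: →5(L), so W
n=9: →7(W), 6(W), 3(W) — all W, so L
n=10: →8(W), 7(W), 4(W) — all W, so L
n=11: →9(L), so W
n=12: →10(L), so W
n=13: →10(L), so W
n=14: →12(W), 11(W), 8(W) — all W, so L
n=15: →9(L), so W
n=16: →14(L), so W
n=17: →14(L), so W
n=18: →16(W), 15(W), 12(W) — all W, so L
n=19: →17(W), 16(W), 13(W) — all W, so L
n=20: →18(L), so W
n=21: →19(L), so W
n=22: →19(L), so W
n=23: →21(W), 20(W), 17(W) — all W, so L
n=24: →18(L), so W
n=25: →23(L), so W
n=26: →23(L), so W
n=27: →25(W), 24(W), 21(W) — all W, so L
n=28: →26(W), 25(W), 22(W) — all W, so L
n=29: →27(L), so W
n=30: →28(L), so W
n=31: →28(L), so W
From 31 Maya can remove 3, leaving 28, reaching an L position.

Maya wins.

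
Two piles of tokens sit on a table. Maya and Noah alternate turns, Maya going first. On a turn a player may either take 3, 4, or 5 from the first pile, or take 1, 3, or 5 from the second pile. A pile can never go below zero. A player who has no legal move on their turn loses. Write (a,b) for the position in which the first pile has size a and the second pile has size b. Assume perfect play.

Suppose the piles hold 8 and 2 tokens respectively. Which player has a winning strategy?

Compute win/loss labels from the base case upward. A position with no move is L. Any other position is W if it can reach an L in one move, else L.
No move ever increases a pile, so every position that can arise here has a ≤ 8 and b ≤ 2; it is enough to label the cells with 0 ≤ a ≤ 8 and 0 ≤ b ≤ 2.
Every move lowers a or b (never raises either), so fill the grid row by row in increasing a, and left to right within a row: each cell's successors are then already labelled.
      b=0  b=1  b=2
a=0:    L    W    L
a=1:    L    W    L
a=2:    L    W    L
a=3:    W    L    W
a=4:    W    L    W
a=5:    W    L    W
a=6:    W    W    W
a=7:    W    W    W
a=8:    L    W    L
Cells with no legal move (terminal, hence L): (0,0), (1,0), (2,0).
The remaining L cells, each justified by listing all of its moves:
(0,2): only reaches (0,1)(W), which is W → L
(1,2): only reaches (1,1)(W), which is W → L
(2,2): only reaches (2,1)(W), which is W → L
(3,1): only reaches (0,1)(W), (3,0)(W), all W → L
(4,1): only reaches (1,1)(W), (0,1)(W), (4,0)(W), all W → L
(5,1): only reaches (2,1)(W), (1,1)(W), (0,1)(W), (5,0)(W), all W → L
(8,0): only reaches (5,0)(W), (4,0)(W), (3,0)(W), all W → L
(8,2): only reaches (5,2)(W), (4,2)(W), (3,2)(W), (8,1)(W), all W → L
Every other cell has at least one move into one of the L cells above, so it is W.
Every move from (8,2) reaches a W position, so the mover loses.

Noah wins.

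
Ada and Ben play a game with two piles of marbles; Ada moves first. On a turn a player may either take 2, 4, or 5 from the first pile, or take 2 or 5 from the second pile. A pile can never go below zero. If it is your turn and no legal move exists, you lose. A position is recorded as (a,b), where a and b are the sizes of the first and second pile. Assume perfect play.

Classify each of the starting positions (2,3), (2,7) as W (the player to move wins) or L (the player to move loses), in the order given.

Use the standard recursion: the mover loses at a terminal position; elsewhere, the mover wins exactly when some move hands the opponent an L position.
No move ever increases a pile, so every position that can arise here has a ≤ 2 and b ≤ 7; it is enough to label the cells with 0 ≤ a ≤ 2 and 0 ≤ b ≤ 7.
Every move lowers a or b (never raises either), so fill the grid row by row in increasing a, and left to right within a row: each cell's successors are then already labelled.
      b=0  b=1  b=2  b=3  b=4  b=5  b=6  b=7
a=0:    L    L    W    W    L    W    W    L
a=1:    L    L    W    W    L    W    W    L
a=2:    W    W    L    L    W    W    L    W
Cells with no legal move (terminal, hence L): (0,0), (0,1), (1,0), (1,1).
The remaining L cells, each justified by listing all of its moves:
(0,4): the only move is to (0,2)(W), a W ⇒ L
(0,7): moves to (0,5)(W), (0,2)(W); every one is W ⇒ L
(1,4): the only move is to (1,2)(W), a W ⇒ L
(1,7): moves to (1,5)(W), (1,2)(W); every one is W ⇒ L
(2,2): moves to (0,2)(W), (2,0)(W); every one is W ⇒ L
(2,3): moves to (0,3)(W), (2,1)(W); every one is W ⇒ L
(2,6): moves to (0,6)(W), (2,4)(W), (2,1)(W); every one is W ⇒ L
Every other cell has at least one move into one of the L cells above, so it is W.
(2,3): one of the L cells justified above, so L
(2,7): the move to (0,7) reaches an L cell, so W

(2,3): L, (2,7): W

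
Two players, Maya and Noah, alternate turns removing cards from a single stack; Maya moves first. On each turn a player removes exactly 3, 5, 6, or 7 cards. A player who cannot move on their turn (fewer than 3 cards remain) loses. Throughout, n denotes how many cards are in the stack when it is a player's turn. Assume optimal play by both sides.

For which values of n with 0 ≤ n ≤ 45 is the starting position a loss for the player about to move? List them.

0, 1, 2, 10, 11, 12, 20, 21, 22, 30, 31, 32, 40, 41, 42

Compute win/loss labels from the base case upward. A position with no move is L. Any other position is W if it can reach an L in one move, else L.
n=0: no move → L
n=1: no move → L
n=2: no move → L
n=3: can move to 0, which is L ⇒ W
n=4: can move to 1, which is L ⇒ W
n=5: can move to 2, which is L ⇒ W
n=6: can move to 1, which is L ⇒ W
n=7: can move to 2, which is L ⇒ W
n=8: can move to 2, which is L ⇒ W
n=9: can move to 2, which is L ⇒ W
n=10: moves to 7(W), 5(W), 4(W), 3(W); every one is W ⇒ L
n=11: moves to 8(W), 6(W), 5(W), 4(W); every one is W ⇒ L
n=12: moves to 9(W), 7(W), 6(W), 5(W); every one is W ⇒ L
n=13: can move to 10, which is L ⇒ W
n=14: can move to 11, which is L ⇒ W
n=15: can move to 12, which is L ⇒ W
n=16: can move to 11, which is L ⇒ W
n=17: can move to 12, which is L ⇒ W
n=18: can move to 12, which is L ⇒ W
n=19: can move to 12, which is L ⇒ W
n=20: moves to 17(W), 15(W), 14(W), 13(W); every one is W ⇒ L
n=21: moves to 18(W), 16(W), 15(W), 14(W); every one is W ⇒ L
n=22: moves to 19(W), 17(W), 16(W), 15(W); every one is W ⇒ L
n=23: can move to 20, which is L ⇒ W
n=24: can move to 21, which is L ⇒ W
n=25: can move to 22, which is L ⇒ W
n=26: can move to 21, which is L ⇒ W
n=27: can move to 22, which is L ⇒ W
n=28: can move to 22, which is L ⇒ W
n=29: can move to 22, which is L ⇒ W
n=30: moves to 27(W), 25(W), 24(W), 23(W); every one is W ⇒ L
n=31: moves to 28(W), 26(W), 25(W), 24(W); every one is W ⇒ L
n=32: moves to 29(W), 27(W), 26(W), 25(W); every one is W ⇒ L
n=33: can move to 30, which is L ⇒ W
n=34: can move to 31, which is L ⇒ W
n=35: can move to 32, which is L ⇒ W
n=36: can move to 31, which is L ⇒ W
n=37: can move to 32, which is L ⇒ W
n=38: can move to 32, which is L ⇒ W
n=39: can move to 32, which is L ⇒ W
n=40: moves to 37(W), 35(W), 34(W), 33(W); every one is W ⇒ L
n=41: moves to 38(W), 36(W), 35(W), 34(W); every one is W ⇒ L
n=42: moves to 39(W), 37(W), 36(W), 35(W); every one is W ⇒ L
n=43: can move to 40, which is L ⇒ W
n=44: can move to 41, which is L ⇒ W
n=45: can move to 42, which is L ⇒ W
Reading off the rows marked L gives the requested list; there are 15 such values of n.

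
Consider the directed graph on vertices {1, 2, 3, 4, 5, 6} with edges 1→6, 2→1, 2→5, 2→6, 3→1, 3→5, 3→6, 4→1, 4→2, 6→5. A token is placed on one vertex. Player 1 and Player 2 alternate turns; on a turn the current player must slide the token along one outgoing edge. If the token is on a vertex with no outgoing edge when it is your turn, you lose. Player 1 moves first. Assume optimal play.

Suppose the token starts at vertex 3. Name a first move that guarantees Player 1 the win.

Use the standard recursion: the mover loses at a terminal position; elsewhere, the mover wins exactly when some move hands the opponent an L position.
Every edge goes from a vertex to one that appears earlier in the order 5, 6, 1, 3, 2, 4, so processing vertices in that order labels each vertex after all of its successors.
5: no outgoing edge → L
6: reaches L-position 5 → W
1: only reaches 6(W), which is W → L
3: reaches L-position 1 → W
2: reaches L-position 1 → W
4: reaches L-position 1 → W
From 3, the L positions reachable in one move are: 1, 5. Any move reaching one of these is winning.

Move to 1.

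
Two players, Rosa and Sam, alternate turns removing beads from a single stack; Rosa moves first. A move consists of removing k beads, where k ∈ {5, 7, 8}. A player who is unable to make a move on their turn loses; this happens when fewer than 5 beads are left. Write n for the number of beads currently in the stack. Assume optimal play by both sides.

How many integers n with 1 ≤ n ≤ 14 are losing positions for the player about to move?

6

Classify positions by backward induction: terminal positions (no move available) are L. From any other position, the mover wins iff some move reaches an L.
n=0: no move → L
n=1: no move → L
n=2: no move → L
n=3: no move → L
n=4: no move → L
n=5: can move to 0, which is L ⇒ W
n=6: can move to 1, which is L ⇒ W
n=7: can move to 2, which is L ⇒ W
n=8: can move to 3, which is L ⇒ W
n=9: can move to 4, which is L ⇒ W
n=10: can move to 3, which is L ⇒ W
n=11: can move to 4, which is L ⇒ W
n=12: can move to 4, which is L ⇒ W
n=13: moves to 8(W), 6(W), 5(W); every one is W ⇒ L
n=14: moves to 9(W), 7(W), 6(W); every one is W ⇒ L
L entries with 1 ≤ n ≤ 14 (n=0 is outside the asked range and is not counted): n = 1, 2, 3, 4, 13, 14; that makes 6.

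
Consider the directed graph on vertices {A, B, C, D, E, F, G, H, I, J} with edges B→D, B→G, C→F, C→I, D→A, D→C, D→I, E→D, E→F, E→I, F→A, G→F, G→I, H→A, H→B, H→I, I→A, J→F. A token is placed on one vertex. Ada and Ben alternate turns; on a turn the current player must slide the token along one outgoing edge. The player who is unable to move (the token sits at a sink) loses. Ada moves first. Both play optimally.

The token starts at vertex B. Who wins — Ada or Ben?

Ada wins.

Classify positions by backward induction: terminal positions (no move available) are L. From any other position, the mover wins iff some move reaches an L.
Every edge goes from a vertex to one that appears earlier in the order A, I, F, C, D, G, E, J, B, H, so processing vertices in that order labels each vertex after all of its successors.
A: no outgoing edge → L
I: W (go to A, an L position)
F: W (go to A, an L position)
C: L (options F(W), I(W) are all W)
D: W (go to C, an L position)
G: L (options F(W), I(W) are all W)
E: L (options D(W), F(W), I(W) are all W)
J: L (sole option F(W) is W)
B: W (go to G, an L position)
H: W (go to A, an L position)
The starting position B is W: Ada should move to G, handing over an L position.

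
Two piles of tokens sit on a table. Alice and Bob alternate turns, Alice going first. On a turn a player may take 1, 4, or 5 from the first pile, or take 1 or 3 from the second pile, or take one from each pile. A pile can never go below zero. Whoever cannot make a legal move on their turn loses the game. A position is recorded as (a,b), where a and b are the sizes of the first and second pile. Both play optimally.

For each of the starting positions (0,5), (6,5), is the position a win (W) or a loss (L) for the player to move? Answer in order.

Use the standard recursion: the mover loses at a terminal position; elsewhere, the mover wins exactly when some move hands the opponent an L position.
No move ever increases a pile, so every position that can arise here has a ≤ 6 and b ≤ 5; it is enough to label the cells with 0 ≤ a ≤ 6 and 0 ≤ b ≤ 5.
Every move lowers a or b (never raises either), so fill the grid row by row in increasing a, and left to right within a row: each cell's successors are then already labelled.
      b=0  b=1  b=2  b=3  b=4  b=5
a=0:    L    W    L    W    L    W
a=1:    W    W    W    W    W    W
a=2:    L    W    L    W    L    W
a=3:    W    W    W    W    W    W
a=4:    W    L    W    L    W    L
a=5:    W    W    W    W    W    W
a=6:    W    L    W    L    W    L
Cells with no legal move (terminal, hence L): (0,0).
The remaining L cells, each justified by listing all of its moves:
(0,2): L (sole option (0,1)(W) is W)
(0,4): L (options (0,3)(W), (0,1)(W) are all W)
(2,0): L (sole option (1,0)(W) is W)
(2,2): L (options (1,2)(W), (2,1)(W), (1,1)(W) are all W)
(2,4): L (options (1,4)(W), (2,3)(W), (2,1)(W), (1,3)(W) are all W)
(4,1): L (options (3,1)(W), (0,1)(W), (4,0)(W), (3,0)(W) are all W)
(4,3): L (options (3,3)(W), (0,3)(W), (4,2)(W), (4,0)(W), (3,2)(W) are all W)
(4,5): L (options (3,5)(W), (0,5)(W), (4,4)(W), (4,2)(W), (3,4)(W) are all W)
(6,1): L (options (5,1)(W), (2,1)(W), (1,1)(W), (6,0)(W), (5,0)(W) are all W)
(6,3): L (options (5,3)(W), (2,3)(W), (1,3)(W), (6,2)(W), (6,0)(W), (5,2)(W) are all W)
(6,5): L (options (5,5)(W), (2,5)(W), (1,5)(W), (6,4)(W), (6,2)(W), (5,4)(W) are all W)
Every other cell has at least one move into one of the L cells above, so it is W.
(0,5): the move to (0,4) reaches an L cell, so W
(6,5): one of the L cells justified above, so L

(0,5): W, (6,5): L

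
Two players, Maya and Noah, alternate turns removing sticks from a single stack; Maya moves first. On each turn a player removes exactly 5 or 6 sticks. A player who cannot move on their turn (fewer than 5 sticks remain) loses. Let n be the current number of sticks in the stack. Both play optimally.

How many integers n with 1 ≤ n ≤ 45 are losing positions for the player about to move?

Compute win/loss labels from the base case upward. A position with no move is L. Any other position is W if it can reach an L in one move, else L.
n=0: no move → L
n=1: no move → L
n=2: no move → L
n=3: no move → L
n=4: no move → L
n=5: W (go to 0, an L position)
n=6: W (go to 1, an L position)
n=7: W (go to 2, an L position)
n=8: W (go to 3, an L position)
n=9: W (go to 4, an L position)
n=10: W (go to 4, an L position)
n=11: L (options 6(W), 5(W) are all W)
n=12: L (options 7(W), 6(W) are all W)
n=13: L (options 8(W), 7(W) are all W)
n=14: L (options 9(W), 8(W) are all W)
n=15: L (options 10(W), 9(W) are all W)
n=16: W (go to 11, an L position)
n=17: W (go to 12, an L position)
n=18: W (go to 13, an L position)
n=19: W (go to 14, an L position)
n=20: W (go to 15, an L position)
n=21: W (go to 15, an L position)
n=22: L (options 17(W), 16(W) are all W)
n=23: L (options 18(W), 17(W) are all W)
n=24: L (options 19(W), 18(W) are all W)
n=25: L (options 20(W), 19(W) are all W)
n=26: L (options 21(W), 20(W) are all W)
n=27: W (go to 22, an L position)
n=28: W (go to 23, an L position)
n=29: W (go to 24, an L position)
n=30: W (go to 25, an L position)
n=31: W (go to 26, an L position)
n=32: W (go to 26, an L position)
n=33: L (options 28(W), 27(W) are all W)
n=34: L (options 29(W), 28(W) are all W)
n=35: L (options 30(W), 29(W) are all W)
n=36: L (options 31(W), 30(W) are all W)
n=37: L (options 32(W), 31(W) are all W)
n=38: W (go to 33, an L position)
n=39: W (go to 34, an L position)
n=40: W (go to 35, an L position)
n=41: W (go to 36, an L position)
n=42: W (go to 37, an L position)
n=43: W (go to 37, an L position)
n=44: L (options 39(W), 38(W) are all W)
n=45: L (options 40(W), 39(W) are all W)
L entries with 1 ≤ n ≤ 45 (n=0 is outside the asked range and is not counted): n = 1, 2, 3, 4, 11, 12, 13, 14, 15, 22, 23, 24, 25, 26, 33, 34, 35, 36, 37, 44, 45; that makes 21.

21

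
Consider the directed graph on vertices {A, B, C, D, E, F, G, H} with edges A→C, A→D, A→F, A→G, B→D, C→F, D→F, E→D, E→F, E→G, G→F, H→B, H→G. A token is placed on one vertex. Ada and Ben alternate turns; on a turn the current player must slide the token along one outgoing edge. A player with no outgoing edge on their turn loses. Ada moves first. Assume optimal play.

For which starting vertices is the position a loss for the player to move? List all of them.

Use the standard recursion: the mover loses at a terminal position; elsewhere, the mover wins exactly when some move hands the opponent an L position.
Every edge goes from a vertex to one that appears earlier in the order F, C, G, D, B, A, H, E, so processing vertices in that order labels each vertex after all of its successors.
F: no outgoing edge → L
C: can move to F, which is L ⇒ W
G: can move to F, which is L ⇒ W
D: can move to F, which is L ⇒ W
B: the only move is to D(W), a W ⇒ L
A: can move to F, which is L ⇒ W
H: can move to B, which is L ⇒ W
E: can move to F, which is L ⇒ W
The losing starting vertices are exactly the entries labelled L in this table (2 of them).

B, F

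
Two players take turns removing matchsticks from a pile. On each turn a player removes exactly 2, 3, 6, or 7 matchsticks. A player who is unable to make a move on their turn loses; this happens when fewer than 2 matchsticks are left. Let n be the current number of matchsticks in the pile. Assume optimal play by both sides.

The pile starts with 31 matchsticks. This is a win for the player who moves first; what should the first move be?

Compute win/loss labels from the base case upward. A position with no move is L. Any other position is W if it can reach an L in one move, else L.
n=0: no move → L
n=1: no move → L
n=2: →0(L), so W
n=3: →1(L), so W
n=4: →1(L), so W
n=5: →3(W), 2(W) — all W, so L
n=6: →0(L), so W
n=7: →5(L), so W
n=8: →5(L), so W
n=9: →7(W), 6(W), 3(W), 2(W) — all W, so L
n=10: →8(W), 7(W), 4(W), 3(W) — all W, so L
n=11: →9(L), so W
n=12: →10(L), so W
n=13: →10(L), so W
n=14: →12(W), 11(W), 8(W), 7(W) — all W, so L
n=15: →9(L), so W
n=16: →14(L), so W
n=17: →14(L), so W
n=18: →16(W), 15(W), 12(W), 11(W) — all W, so L
n=19: →17(W), 16(W), 13(W), 12(W) — all W, so L
n=20: →18(L), so W
n=21: →19(L), so W
n=22: →19(L), so W
n=23: →21(W), 20(W), 17(W), 16(W) — all W, so L
n=24: →18(L), so W
n=25: →23(L), so W
n=26: →23(L), so W
n=27: →25(W), 24(W), 21(W), 20(W) — all W, so L
n=28: →26(W), 25(W), 22(W), 21(W) — all W, so L
n=29: →27(L), so W
n=30: →28(L), so W
n=31: →28(L), so W
From 31, the L positions reachable in one move are: 28.

Remove 3, leaving 28.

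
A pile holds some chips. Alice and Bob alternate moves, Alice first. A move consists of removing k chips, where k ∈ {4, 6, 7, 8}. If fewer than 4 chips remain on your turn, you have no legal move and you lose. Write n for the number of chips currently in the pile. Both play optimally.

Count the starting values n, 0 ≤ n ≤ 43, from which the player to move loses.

16

Build the W/L table. Terminal = L. A non-terminal position is W if it has a move to some L; otherwise it is L.
n=0: no move → L
n=1: no move → L
n=2: no move → L
n=3: no move → L
n=4: →0(L), so W
n=5: →1(L), so W
n=6: →2(L), so W
n=7: →3(L), so W
n=8: →2(L), so W
n=9: →3(L), so W
n=10: →3(L), so W
n=11: →3(L), so W
n=12: →8(W), 6(W), 5(W), 4(W) — all W, so L
n=13: →9(W), 7(W), 6(W), 5(W) — all W, so L
n=14: →10(W), 8(W), 7(W), 6(W) — all W, so L
n=15: →11(W), 9(W), 8(W), 7(W) — all W, so L
n=16: →12(L), so W
n=17: →13(L), so W
n=18: →14(L), so W
n=19: →15(L), so W
n=20: →14(L), so W
n=21: →15(L), so W
n=22: →15(L), so W
n=23: →15(L), so W
n=24: →20(W), 18(W), 17(W), 16(W) — all W, so L
n=25: →21(W), 19(W), 18(W), 17(W) — all W, so L
n=26: →22(W), 20(W), 19(W), 18(W) — all W, so L
n=27: →23(W), 21(W), 20(W), 19(W) — all W, so L
n=28: →24(L), so W
n=29: →25(L), so W
n=30: →26(L), so W
n=31: →27(L), so W
n=32: →26(L), so W
n=33: →27(L), so W
n=34: →27(L), so W
n=35: →27(L), so W
n=36: →32(W), 30(W), 29(W), 28(W) — all W, so L
n=37: →33(W), 31(W), 30(W), 29(W) — all W, so L
n=38: →34(W), 32(W), 31(W), 30(W) — all W, so L
n=39: →35(W), 33(W), 32(W), 31(W) — all W, so L
n=40: →36(L), so W
n=41: →37(L), so W
n=42: →38(L), so W
n=43: →39(L), so W
L entries with 0 ≤ n ≤ 43: n = 0, 1, 2, 3, 12, 13, 14, 15, 24, 25, 26, 27, 36, 37, 38, 39; that makes 16.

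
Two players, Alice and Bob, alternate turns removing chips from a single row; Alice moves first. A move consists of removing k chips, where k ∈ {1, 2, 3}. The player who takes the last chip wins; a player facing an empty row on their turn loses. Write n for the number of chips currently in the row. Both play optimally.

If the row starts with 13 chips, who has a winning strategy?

Use the standard recursion: the mover loses at a terminal position; elsewhere, the mover wins exactly when some move hands the opponent an L position.
n=0: no move → L
n=1: →0(L), so W
n=2: →0(L), so W
n=3: →0(L), so W
n=4: →3(W), 2(W), 1(W) — all W, so L
n=5: →4(L), so W
n=6: →4(L), so W
n=7: →4(L), so W
n=8: →7(W), 6(W), 5(W) — all W, so L
n=9: →8(L), so W
n=10: →8(L), so W
n=11: →8(L), so W
n=12: →11(W), 10(W), 9(W) — all W, so L
n=13: →12(L), so W
From 13 Alice can remove 1, leaving 12, reaching an L position.

Alice wins.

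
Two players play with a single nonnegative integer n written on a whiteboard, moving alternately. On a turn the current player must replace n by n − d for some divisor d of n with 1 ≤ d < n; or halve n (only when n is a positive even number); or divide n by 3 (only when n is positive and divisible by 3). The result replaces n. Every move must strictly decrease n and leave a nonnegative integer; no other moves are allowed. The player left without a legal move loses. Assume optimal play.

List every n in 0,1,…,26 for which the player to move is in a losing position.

0, 1, 4, 7, 9, 11, 13, 15, 17, 19, 23, 25

Compute win/loss labels from the base case upward. A position with no move is L. Any other position is W if it can reach an L in one move, else L.
n=0: no move → L
n=1: no move → L
n=2: W (go to 1, an L position)
n=3: W (go to 1, an L position)
n=4: L (options 2(W), 3(W) are all W)
n=5: W (go to 4, an L position)
n=6: W (go to 4, an L position)
n=7: L (sole option 6(W) is W)
n=8: W (go to 4, an L position)
n=9: L (options 3(W), 6(W), 8(W) are all W)
n=10: W (go to 9, an L position)
n=11: L (sole option 10(W) is W)
n=12: W (go to 4, an L position)
n=13: L (sole option 12(W) is W)
n=14: W (go to 7, an L position)
n=15: L (options 5(W), 10(W), 12(W), 14(W) are all W)
n=16: W (go to 15, an L position)
n=17: L (sole option 16(W) is W)
n=18: W (go to 9, an L position)
n=19: L (sole option 18(W) is W)
n=20: W (go to 15, an L position)
n=21: W (go to 7, an L position)
n=22: W (go to 11, an L position)
n=23: L (sole option 22(W) is W)
n=24: W (go to 23, an L position)
n=25: L (options 20(W), 24(W) are all W)
n=26: W (go to 13, an L position)
Reading off the rows marked L gives the requested list; there are 12 such values of n.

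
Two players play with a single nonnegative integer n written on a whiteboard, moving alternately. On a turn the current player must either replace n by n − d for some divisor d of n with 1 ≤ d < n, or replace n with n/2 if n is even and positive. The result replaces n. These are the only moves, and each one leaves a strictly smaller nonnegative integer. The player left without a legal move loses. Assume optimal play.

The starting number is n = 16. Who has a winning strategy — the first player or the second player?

Work bottom-up. With no move the player to move loses. Otherwise the position is W if at least one move leads to an L position for the opponent, and L if every move leads to a W.
n=0: no move → L
n=1: no move → L
n=2: W (go to 1, an L position)
n=3: L (sole option 2(W) is W)
n=4: W (go to 3, an L position)
n=5: L (sole option 4(W) is W)
n=6: W (go to 3, an L position)
n=7: L (sole option 6(W) is W)
n=8: W (go to 7, an L position)
n=9: L (options 6(W), 8(W) are all W)
n=10: W (go to 5, an L position)
n=11: L (sole option 10(W) is W)
n=12: W (go to 9, an L position)
n=13: L (sole option 12(W) is W)
n=14: W (go to 7, an L position)
n=15: L (options 10(W), 12(W), 14(W) are all W)
n=16: W (go to 15, an L position)
From 16 the player to move can move to 15, reaching an L position.

The first player wins.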